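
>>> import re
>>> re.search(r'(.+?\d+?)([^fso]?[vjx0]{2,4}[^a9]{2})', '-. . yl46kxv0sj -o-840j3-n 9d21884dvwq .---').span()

With the lazy modifier that quantifier settles for the fewest repetitions that let the rest of the pattern succeed (the atoms after it are unaffected and can still be greedy).
The match spans [0:15] → '-. . yl46kxv0sj'.

(0, 15)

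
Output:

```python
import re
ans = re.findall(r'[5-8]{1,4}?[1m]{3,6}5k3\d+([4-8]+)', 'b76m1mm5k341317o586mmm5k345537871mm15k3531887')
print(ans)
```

The pattern matches 1 to 4 of a character in [5-8] (lazy), then 3 to 6 of one of [1m]; then the literal '5k3', then one or more of a digit; then one or more of a character in [4-8] (captured).
Scanning left to right: at [1:15] match '76m1mm5k341317', group 1 = '7'; at [16:32] match '586mmm5k34553787', group 1 = '7'.
One capturing group, so `findall` returns just the captured substring from each match — 2 in all.

['7', '7']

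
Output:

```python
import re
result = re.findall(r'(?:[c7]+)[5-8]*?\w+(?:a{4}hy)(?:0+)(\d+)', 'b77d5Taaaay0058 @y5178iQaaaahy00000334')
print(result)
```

['334']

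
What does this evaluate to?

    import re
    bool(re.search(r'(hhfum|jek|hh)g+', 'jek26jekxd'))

False

Here no position works, so the call returns None, and `bool(None)` is False.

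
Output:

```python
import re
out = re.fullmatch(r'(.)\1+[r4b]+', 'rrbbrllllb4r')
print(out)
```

`re.fullmatch` requires the pattern to consume the entire string.
Here the string isn't matched end-to-end, so the call returns None.

None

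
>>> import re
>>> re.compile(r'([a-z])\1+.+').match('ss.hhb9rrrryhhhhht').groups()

('s',)

A backreference is literal: `\1` must see the identical characters the first group matched.
With `match`, the pattern is implicitly anchored at the beginning.
The match spans [0:18] → 'ss.hhb9rrrryhhhhht'.
Captured: group 1 = 's'.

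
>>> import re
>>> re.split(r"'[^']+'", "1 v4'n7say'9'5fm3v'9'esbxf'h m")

Splitting on the pattern gives 4 pieces.

['1 v4', '9', '9', 'h m']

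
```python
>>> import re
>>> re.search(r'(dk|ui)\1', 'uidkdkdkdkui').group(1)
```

The match spans [2:6] → 'dkdk'.
Captured: group 1 = 'dk'.

'dk'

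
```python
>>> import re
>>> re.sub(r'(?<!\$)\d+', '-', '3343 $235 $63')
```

'- $2- $6-'

`(?!…)`/`(?<!…)` only lets a position through if the neighbouring text does NOT match; no characters are consumed.
Each match is replaced by '-'.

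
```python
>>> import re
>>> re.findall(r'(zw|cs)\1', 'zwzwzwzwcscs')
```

`\1` has to match the exact text group 1 already captured.
`findall` collects group 1 from each match (3 total).

['zw', 'zw', 'cs']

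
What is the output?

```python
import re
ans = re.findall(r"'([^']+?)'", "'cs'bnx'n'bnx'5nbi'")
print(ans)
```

['cs', 'n', '5nbi']

With a single group, `findall` returns only what that group captured — 3 items.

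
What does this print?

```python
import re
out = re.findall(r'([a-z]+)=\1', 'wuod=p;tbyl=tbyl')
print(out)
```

['tbyl']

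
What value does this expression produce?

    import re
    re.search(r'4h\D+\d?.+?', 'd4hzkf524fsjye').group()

A `+?`/`*?`/`{m,n}?` starts at its minimum and grows only as far as needed for what follows to match.
The match spans [1:8] → '4hzkf52'.

'4hzkf52'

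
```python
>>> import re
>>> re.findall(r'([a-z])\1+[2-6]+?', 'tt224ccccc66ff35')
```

['t', 'c', 'f']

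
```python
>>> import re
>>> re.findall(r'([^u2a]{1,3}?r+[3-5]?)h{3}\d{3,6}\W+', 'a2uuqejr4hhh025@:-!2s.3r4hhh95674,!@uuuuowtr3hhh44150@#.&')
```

['qejr4', 's.3r4', 'owtr3']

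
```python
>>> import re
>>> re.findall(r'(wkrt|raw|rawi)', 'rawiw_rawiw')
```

['raw', 'raw']

Alternation tries branches left to right and keeps the first one that lets the overall match succeed at that position.
Scanning left to right: at [0:3] match 'raw', group 1 = 'raw'; at [6:9] match 'raw', group 1 = 'raw'.
One capturing group, so `findall` returns just the captured substring from each match — 2 in all.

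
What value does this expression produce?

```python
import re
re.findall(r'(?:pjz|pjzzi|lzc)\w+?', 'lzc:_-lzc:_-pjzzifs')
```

Alternation isn't longest-match — the leftmost alternative that fits at this position is chosen.
Walking the string: at [12:16] → 'pjzz'.
`findall` yields the raw match text (1 of them) because the pattern has no groups.

['pjzz']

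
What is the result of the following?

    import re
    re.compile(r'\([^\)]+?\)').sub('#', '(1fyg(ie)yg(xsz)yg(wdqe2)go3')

Matches: at [0:9] → '(1fyg(ie)'; at [11:16] → '(xsz)'; at [18:25] → '(wdqe2)'.
Each match is replaced by '#'.

'#yg#yg#go3'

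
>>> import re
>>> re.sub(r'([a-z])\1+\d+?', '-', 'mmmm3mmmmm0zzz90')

`\1` has to match the exact text group 1 already captured.
Matches: at [0:5] → 'mmmm3'; at [5:11] → 'mmmmm0'; at [11:15] → 'zzz9'.
Each match is replaced by '-'.

'---0'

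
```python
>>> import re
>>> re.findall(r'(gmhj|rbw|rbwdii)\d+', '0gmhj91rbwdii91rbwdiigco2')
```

['gmhj', 'rbwdii']

Because there's exactly one group, `findall` drops the full match and keeps group 1 from each hit.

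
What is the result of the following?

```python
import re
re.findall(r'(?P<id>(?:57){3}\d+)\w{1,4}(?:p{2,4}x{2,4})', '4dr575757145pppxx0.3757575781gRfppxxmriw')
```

['575757145', '57575781']

The pattern matches the literal '57' repeated 3 times, then one or more of a digit (captured as 'id'); then 1 to 4 of a word character; then 2 to 4 of a literal 'p', then 2 to 4 of a literal 'x' (non-capturing group).
Scanning left to right: at [3:17] match '575757145pppxx', group 1 = '575757145'; at [21:36] match '57575781gRfppxx', group 1 = '57575781'.
One capturing group, so `findall` returns just the captured substring from each match — 2 in all.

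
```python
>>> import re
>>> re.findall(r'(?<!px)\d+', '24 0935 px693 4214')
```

['24', '0935', '93', '4214']

The negative lookaround is zero-width — it rules out positions where the adjacent text would match, without consuming anything.
No capturing groups, so `findall` returns the 4 full match strings.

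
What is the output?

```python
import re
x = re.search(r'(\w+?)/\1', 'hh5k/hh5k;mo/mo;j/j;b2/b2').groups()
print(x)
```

('hh5k',)

The backreference `\1` re-matches whatever the first group consumed, character for character.
Unlike `match`, `search` isn't anchored — it looks for the pattern anywhere in the string.
The match spans [0:9] → 'hh5k/hh5k'.
Captured: group 1 = 'hh5k'.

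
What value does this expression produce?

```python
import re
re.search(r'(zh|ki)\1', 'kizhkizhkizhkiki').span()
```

(12, 16)

`\1` is not a pattern — it's the concrete string captured by group 1, re-applied verbatim.
The match spans [12:16] → 'kiki'.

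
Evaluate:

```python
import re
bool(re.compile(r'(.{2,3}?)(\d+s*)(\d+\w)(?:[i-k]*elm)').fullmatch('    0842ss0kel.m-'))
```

The pattern matches 2 to 3 of any character (lazy) (captured); then one or more of a digit, then zero or more of the literal 's' (captured); then one or more of a digit, then a word character (captured); then zero or more of a character in [i-k], then the literal 'elm' (non-capturing group).
`re.fullmatch` requires the pattern to consume the entire string.
Here there's no way to consume every character, so the call returns None, and `bool(None)` is False.

False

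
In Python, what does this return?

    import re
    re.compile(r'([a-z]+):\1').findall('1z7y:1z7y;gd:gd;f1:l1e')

['gd']

After group 1 captures some text, `\1` only succeeds where that same text appears again.
One capturing group, so `findall` returns just the captured substring from the one match — 1 in all.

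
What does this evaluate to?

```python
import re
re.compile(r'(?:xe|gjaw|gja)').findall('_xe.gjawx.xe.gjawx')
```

['xe', 'gjaw', 'xe', 'gjaw']

Branches in `(...|...)` are attempted left-to-right; the first branch that allows the whole pattern to succeed is taken.
Scanning left to right: at [1:3] → 'xe'; at [4:8] → 'gjaw'; at [10:12] → 'xe'; at [13:17] → 'gjaw'.
No capturing groups, so `findall` returns the 4 full match strings.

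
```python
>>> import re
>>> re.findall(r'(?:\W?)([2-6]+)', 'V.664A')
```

['664']

The pattern matches optionally a non-word character (non-capturing group); then one or more of a character in [2-6] (captured).
Scanning left to right: at [1:5] match '.664', group 1 = '664'.
One capturing group, so `findall` returns just the captured substring from the one match — 1 in all.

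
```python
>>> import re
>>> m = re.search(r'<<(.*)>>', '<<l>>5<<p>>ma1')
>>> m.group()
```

The match spans [0:11] → '<<l>>5<<p>>'.

'<<l>>5<<p>>'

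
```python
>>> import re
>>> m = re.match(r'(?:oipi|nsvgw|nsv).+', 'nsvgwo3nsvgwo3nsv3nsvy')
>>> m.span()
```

`match` is anchored at position 0; if the pattern doesn't fit there, it returns None.
The match spans [0:22] → 'nsvgwo3nsvgwo3nsv3nsvy'.

(0, 22)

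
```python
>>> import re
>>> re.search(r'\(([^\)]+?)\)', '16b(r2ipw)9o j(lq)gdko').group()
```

The match spans [3:10] → '(r2ipw)'.

'(r2ipw)'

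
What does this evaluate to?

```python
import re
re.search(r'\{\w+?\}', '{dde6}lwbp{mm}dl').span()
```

Unlike `match`, `search` isn't anchored — it looks for the pattern anywhere in the string.
The match spans [0:6] → '{dde6}'.

(0, 6)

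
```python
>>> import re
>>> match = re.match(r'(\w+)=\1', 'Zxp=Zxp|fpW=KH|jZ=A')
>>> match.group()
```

`\1` has to match the exact text group 1 already captured.
`re.match` only tries the pattern at the start of the string.
The match spans [0:7] → 'Zxp=Zxp'.
Captured: group 1 = 'Zxp'.

'Zxp=Zxp'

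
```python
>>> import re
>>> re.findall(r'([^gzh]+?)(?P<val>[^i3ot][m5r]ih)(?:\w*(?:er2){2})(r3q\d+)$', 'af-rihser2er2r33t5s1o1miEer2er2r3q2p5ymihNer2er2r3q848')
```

[('af', '-rih', 'r3q848')]

`findall` packs the 3 group values into a tuple for every match.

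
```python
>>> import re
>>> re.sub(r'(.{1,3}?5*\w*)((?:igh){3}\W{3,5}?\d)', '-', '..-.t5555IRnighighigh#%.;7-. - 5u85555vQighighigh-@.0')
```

'.--.-'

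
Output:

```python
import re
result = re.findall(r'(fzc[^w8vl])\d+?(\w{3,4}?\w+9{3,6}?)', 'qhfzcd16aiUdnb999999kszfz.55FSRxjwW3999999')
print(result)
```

The pattern matches the literal 'fzc', then any character except [w8vl] (captured); then one or more of a digit (lazy); then 3 to 4 of a word character (lazy), then one or more of a word character, then 3 to 6 of the literal '9' (lazy) (captured).
A `+?`/`*?`/`{m,n}?` starts at its minimum and grows only as far as needed for what follows to match.
Walking the string: at [2:20] match 'fzcd16aiUdnb999999', groups = ('fzcd', '6aiUdnb999999').
With 2 capturing groups, `findall` returns a 2-tuple per match.

[('fzcd', '6aiUdnb999999')]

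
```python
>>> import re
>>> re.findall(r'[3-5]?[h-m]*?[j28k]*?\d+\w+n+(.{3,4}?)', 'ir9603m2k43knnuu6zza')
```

['uu6']

Because the quantifier is non-greedy, it stops expanding at the earliest point where the rest of the pattern can succeed.
Because there's exactly one group, `findall` drops the full match and keeps group 1 from the one hit.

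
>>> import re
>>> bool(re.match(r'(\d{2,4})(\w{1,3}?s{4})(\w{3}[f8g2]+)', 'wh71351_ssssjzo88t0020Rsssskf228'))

False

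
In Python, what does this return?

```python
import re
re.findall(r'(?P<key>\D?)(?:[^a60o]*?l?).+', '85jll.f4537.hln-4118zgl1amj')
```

Pattern: optionally a non-digit (captured as 'key'); then zero or more of any character except [a60o] (lazy), then optionally a literal 'l' (non-capturing group); then one or more of any character.
Walking the string: at [0:27] match '85jll.f4537.hln-4118zgl1amj', group 1 = ''.
One capturing group, so `findall` returns just the captured substring from the one match — 1 in all.

['']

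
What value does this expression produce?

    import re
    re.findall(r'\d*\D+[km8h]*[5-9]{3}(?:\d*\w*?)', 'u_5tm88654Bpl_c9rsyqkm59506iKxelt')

['5tm88654', '9rsyqkm59506']

Pattern: zero or more of a digit; then one or more of a non-digit, then zero or more of one of [km8h], then exactly 3 of a character in [5-9]; then zero or more of a digit, then zero or more of a word character (lazy) (non-capturing group).
A non-greedy quantifier consumes as few characters as it can — just enough that the remainder of the pattern still matches from where it stops; whatever follows it matches normally.
Scanning left to right: at [2:10] → '5tm88654'; at [15:27] → '9rsyqkm59506'.
With no groups in the pattern, `findall` gives back each whole match — 2 here.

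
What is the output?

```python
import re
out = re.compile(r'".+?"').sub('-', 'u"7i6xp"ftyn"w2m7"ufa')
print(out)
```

u-ftyn-ufa

`sub` substitutes '-' at each match site.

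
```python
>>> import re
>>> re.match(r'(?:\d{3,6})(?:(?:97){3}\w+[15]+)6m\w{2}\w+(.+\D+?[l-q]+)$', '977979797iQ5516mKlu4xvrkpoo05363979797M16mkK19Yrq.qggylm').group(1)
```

'.qggylm'

The match spans [0:56] → '977979797iQ5516mKlu4xvrkpoo05363979797M16mkK19Yrq.qggylm'.
Captured: group 1 = '.qggylm'.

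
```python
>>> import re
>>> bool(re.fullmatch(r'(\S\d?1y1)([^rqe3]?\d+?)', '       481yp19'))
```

This matches a non-whitespace character, then optionally a digit, then the literal '1y1' (captured); then optionally any character except [rqe3], then one or more of a digit (lazy) (captured).
`re.fullmatch` is like wrapping the pattern in `^…$` (in single-line mode).
Here the string isn't matched end-to-end, so the call returns None, and `bool(None)` is False.

False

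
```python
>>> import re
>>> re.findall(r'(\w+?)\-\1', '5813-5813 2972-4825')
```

['5813']

The backreference `\1` re-matches whatever the first group consumed, character for character.
Scanning left to right: at [0:9] match '5813-5813', group 1 = '5813'.
With a single group, `findall` returns only what that group captured — 1 item.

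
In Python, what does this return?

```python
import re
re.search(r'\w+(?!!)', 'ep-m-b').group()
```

'ep'

Because the assertion is negative and zero-width, positions next to the forbidden text are skipped.
The match spans [0:2] → 'ep'.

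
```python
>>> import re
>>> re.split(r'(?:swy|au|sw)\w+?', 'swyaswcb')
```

['', '', 'b']

Alternation tries branches left to right and keeps the first one that lets the overall match succeed at that position.
Matches to split on: at [0:4] → 'swya'; at [4:7] → 'swc'.
Each match becomes a cut point; 3 segments remain.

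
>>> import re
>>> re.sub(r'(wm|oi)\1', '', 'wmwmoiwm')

`\1` is not a pattern — it's the concrete string captured by group 1, re-applied verbatim.
Matches: at [0:4] → 'wmwm'.
`sub` substitutes '' at each match site.

'oiwm'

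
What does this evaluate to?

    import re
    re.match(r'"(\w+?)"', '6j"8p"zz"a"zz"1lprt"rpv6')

With `match`, the pattern is implicitly anchored at the beginning.
Here the string doesn't start with a match, so the call returns None.

None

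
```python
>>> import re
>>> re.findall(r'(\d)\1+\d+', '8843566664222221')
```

['8']

A backreference is literal: `\1` must see the identical characters the first group matched.
Scanning left to right: at [0:16] match '8843566664222221', group 1 = '8'.
Because there's exactly one group, `findall` drops the full match and keeps group 1 from the one hit.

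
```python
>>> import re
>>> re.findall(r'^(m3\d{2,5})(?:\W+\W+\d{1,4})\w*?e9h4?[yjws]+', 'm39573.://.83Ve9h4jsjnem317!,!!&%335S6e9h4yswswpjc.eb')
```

['m39573']

With a single group, `findall` returns only what that group captured — 1 item.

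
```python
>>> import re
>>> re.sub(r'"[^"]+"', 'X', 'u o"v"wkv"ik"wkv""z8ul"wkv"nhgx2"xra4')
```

'u oXwkvXwkv"XwkvXxra4'

Matches: at [3:6] → '"v"'; at [9:13] → '"ik"'; at [17:23] → '"z8ul"'; at [26:33] → '"nhgx2"'.
Each match is replaced by 'X'.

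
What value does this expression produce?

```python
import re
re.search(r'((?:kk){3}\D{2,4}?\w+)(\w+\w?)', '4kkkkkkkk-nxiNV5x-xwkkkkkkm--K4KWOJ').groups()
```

The match spans [1:17] → 'kkkkkkkk-nxiNV5x'.
Captured: group 1 = 'kkkkkkkk-nxiNV5', group 2 = 'x'.

('kkkkkkkk-nxiNV5', 'x')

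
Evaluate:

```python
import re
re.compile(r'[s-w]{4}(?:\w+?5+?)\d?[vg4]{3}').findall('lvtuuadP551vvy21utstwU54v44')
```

['vtuuadP551vvy21utstwU54v44']

The pattern matches exactly 4 of a character in [s-w]; then one or more of a word character (lazy), then one or more of the literal '5' (lazy) (non-capturing group); then optionally a digit, then exactly 3 of one of [vg4].
Scanning left to right: at [1:27] → 'vtuuadP551vvy21utstwU54v44'.
`findall` yields the raw match text (1 of them) because the pattern has no groups.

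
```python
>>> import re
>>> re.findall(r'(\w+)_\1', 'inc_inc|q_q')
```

The backreference `\1` re-matches whatever the first group consumed, character for character.
Because there's exactly one group, `findall` drops the full match and keeps group 1 from each hit.

['inc', 'q']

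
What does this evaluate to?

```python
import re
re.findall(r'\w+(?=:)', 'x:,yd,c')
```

The `(?=…)`/`(?<=…)` assertion just peeks at neighbouring text; it doesn't advance the match position.
With no groups in the pattern, `findall` gives back each whole match — 1 here.

['x']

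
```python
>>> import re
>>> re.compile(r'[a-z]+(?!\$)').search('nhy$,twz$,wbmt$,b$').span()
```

The negative lookahead/lookbehind blocks any match where the forbidden context is present.
The match spans [0:2] → 'nh'.

(0, 2)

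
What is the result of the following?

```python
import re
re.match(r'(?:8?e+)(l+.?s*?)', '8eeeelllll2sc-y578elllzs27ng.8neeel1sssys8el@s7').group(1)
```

'lllll2'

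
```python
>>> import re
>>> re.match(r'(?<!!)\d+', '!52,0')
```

`re.match` only tries the pattern at the start of the string.
Here position 0 doesn't satisfy it, so the call returns None.

None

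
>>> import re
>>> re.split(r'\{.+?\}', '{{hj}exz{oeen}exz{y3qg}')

Because the quantifier is non-greedy, it stops expanding at the earliest point where the rest of the pattern can succeed.
The string is cut at each match, leaving 4 pieces.

['', 'exz', 'exz', '']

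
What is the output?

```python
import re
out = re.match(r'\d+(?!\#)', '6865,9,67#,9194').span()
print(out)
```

Because the assertion is negative and zero-width, positions next to the forbidden text are skipped.
With `match`, the pattern is implicitly anchored at the beginning.
The match spans [0:4] → '6865'.

(0, 4)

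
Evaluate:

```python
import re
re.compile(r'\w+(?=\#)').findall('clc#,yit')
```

['clc']

The positive lookaround only admits positions where the adjacent text matches; those characters stay outside the span.
Walking the string: at [0:3] → 'clc'.
Since nothing is captured, `findall` lists the 1 matched substring directly.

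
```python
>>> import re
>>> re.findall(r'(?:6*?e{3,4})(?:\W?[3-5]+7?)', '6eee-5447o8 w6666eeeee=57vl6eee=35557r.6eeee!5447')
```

['6eee-5447', 'eeee=57', '6eee=35557', '6eeee!5447']

This matches zero or more of a literal '6' (lazy), then 3 to 4 of a literal 'e' (non-capturing group); then optionally a non-word character, then one or more of a character in [3-5], then optionally the literal '7' (non-capturing group).
Matches: at [0:9] → '6eee-5447'; at [18:25] → 'eeee=57'; at [27:37] → '6eee=35557'; at [39:49] → '6eeee!5447'.
`findall` yields the raw match text (4 of them) because the pattern has no groups.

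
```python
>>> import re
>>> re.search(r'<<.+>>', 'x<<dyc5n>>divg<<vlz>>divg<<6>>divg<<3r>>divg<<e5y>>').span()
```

`re.search` tries every starting position until one works.
The match spans [1:51] → '<<dyc5n>>divg<<vlz>>divg<<6>>divg<<3r>>divg<<e5y>>'.

(1, 51)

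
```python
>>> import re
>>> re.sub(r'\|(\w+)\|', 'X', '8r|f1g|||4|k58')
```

'8rX|Xk58'

Each match is replaced by 'X'.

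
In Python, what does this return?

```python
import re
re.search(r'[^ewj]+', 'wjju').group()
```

'u'

Pattern: one or more of any character except [ewj].
`re.search` tries every starting position until one works.
The match spans [3:4] → 'u'.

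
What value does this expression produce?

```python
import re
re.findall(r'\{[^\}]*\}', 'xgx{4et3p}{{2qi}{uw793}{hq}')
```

Walking the string: at [3:10] → '{4et3p}'; at [10:16] → '{{2qi}'; at [16:23] → '{uw793}'; at [23:27] → '{hq}'.
Since nothing is captured, `findall` lists the 4 matched substrings directly.

['{4et3p}', '{{2qi}', '{uw793}', '{hq}']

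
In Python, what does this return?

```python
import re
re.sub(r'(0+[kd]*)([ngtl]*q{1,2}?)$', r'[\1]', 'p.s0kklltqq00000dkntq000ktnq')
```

'p.s0kklltqq00000dkntq[000k]'

The pattern matches one or more of a literal '0', then zero or more of one of [kd] (captured); then zero or more of one of [ngtl], then 1 to 2 of a literal 'q' (lazy) (captured); then anchored at the end.
Matches: at [21:28] → '000ktnq'.
`\1` in the replacement pulls in group 1's text for each match.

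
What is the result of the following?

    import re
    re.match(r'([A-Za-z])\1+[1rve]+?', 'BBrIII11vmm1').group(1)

`\1` has to match the exact text group 1 already captured.
`re.match` only tries the pattern at the start of the string.
The match spans [0:3] → 'BBr'.
Captured: group 1 = 'B'.

'B'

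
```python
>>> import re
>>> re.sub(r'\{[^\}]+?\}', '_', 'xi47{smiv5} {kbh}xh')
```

Every occurrence is swapped for '_'.

'xi47_ _xh'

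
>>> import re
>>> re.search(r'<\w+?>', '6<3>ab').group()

'<3>'

The match spans [1:4] → '<3>'.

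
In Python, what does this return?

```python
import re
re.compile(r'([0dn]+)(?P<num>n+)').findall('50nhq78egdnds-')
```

Pattern: one or more of one of [0dn] (captured); then one or more of a literal 'n' (captured as 'num').
Scanning left to right: at [1:3] match '0n', groups = ('0', 'n'); at [9:11] match 'dn', groups = ('d', 'n').
`findall` packs the 2 group values into a tuple for every match.

[('0', 'n'), ('d', 'n')]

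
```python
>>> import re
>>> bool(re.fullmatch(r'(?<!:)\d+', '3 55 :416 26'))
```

False

For `fullmatch`, every character of the input must be accounted for by the pattern.
Here the string isn't matched end-to-end, so the call returns None, and `bool(None)` is False.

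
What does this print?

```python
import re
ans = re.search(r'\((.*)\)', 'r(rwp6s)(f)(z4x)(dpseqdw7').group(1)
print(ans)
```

rwp6s)(f)(z4x

The match spans [1:16] → '(rwp6s)(f)(z4x)'.
Captured: group 1 = 'rwp6s)(f)(z4x'.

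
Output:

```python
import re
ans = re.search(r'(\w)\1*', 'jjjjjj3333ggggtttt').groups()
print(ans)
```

('j',)

`\1` is not a pattern — it's the concrete string captured by group 1, re-applied verbatim.
`re.search` scans for the first position where the pattern succeeds.
The match spans [0:6] → 'jjjjjj'.
Captured: group 1 = 'j'.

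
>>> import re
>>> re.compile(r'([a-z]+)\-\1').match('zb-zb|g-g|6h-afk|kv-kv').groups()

After group 1 captures some text, `\1` only succeeds where that same text appears again.
With `match`, the pattern is implicitly anchored at the beginning.
The match spans [0:5] → 'zb-zb'.
Captured: group 1 = 'zb'.

('zb',)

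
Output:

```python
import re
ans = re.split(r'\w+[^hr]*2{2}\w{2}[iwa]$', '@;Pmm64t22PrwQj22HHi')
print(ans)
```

Pattern: one or more of a word character, then zero or more of any character except [hr]; then exactly 2 of a literal '2', then exactly 2 of a word character, then one of [iwa]; then anchored at the end.
Matches to split on: at [2:20] → 'Pmm64t22PrwQj22HHi'.
The string is cut at each match, leaving 2 pieces.

['@;', '']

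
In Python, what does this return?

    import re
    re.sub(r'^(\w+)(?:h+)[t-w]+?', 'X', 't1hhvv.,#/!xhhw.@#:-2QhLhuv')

'Xv.,#/!xhhw.@#:-2QhLhuv'

The pattern matches anchored at the start of the string; then one or more of a word character (captured); then one or more of a literal 'h' (non-capturing group); then one or more of a character in [t-w] (lazy).
Matches: at [0:5] → 't1hhv'.
Every occurrence is swapped for 'X'.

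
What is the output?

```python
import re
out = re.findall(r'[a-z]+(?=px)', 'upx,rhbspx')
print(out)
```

The positive lookaround only admits positions where the adjacent text matches; those characters stay outside the span.
No capturing groups, so `findall` returns the 2 full match strings.

['u', 'rhbs']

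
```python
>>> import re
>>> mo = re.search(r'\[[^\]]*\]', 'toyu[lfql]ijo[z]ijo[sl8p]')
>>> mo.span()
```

(4, 10)

`re.search` tries every starting position until one works.
The match spans [4:10] → '[lfql]'.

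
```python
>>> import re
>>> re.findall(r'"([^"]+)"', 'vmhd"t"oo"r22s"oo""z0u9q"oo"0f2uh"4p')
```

Matches: at [4:7] match '"t"', group 1 = 't'; at [9:15] match '"r22s"', group 1 = 'r22s'; at [18:25] match '"z0u9q"', group 1 = 'z0u9q'; at [27:34] match '"0f2uh"', group 1 = '0f2uh'.
One capturing group, so `findall` returns just the captured substring from each match — 4 in all.

['t', 'r22s', 'z0u9q', '0f2uh']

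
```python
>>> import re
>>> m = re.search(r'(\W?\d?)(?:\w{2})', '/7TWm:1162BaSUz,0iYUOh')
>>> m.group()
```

Pattern: optionally a non-word character, then optionally a digit (captured); then exactly 2 of a word character (non-capturing group).
`search` walks the string left to right and returns the first match it finds.
The match spans [0:4] → '/7TW'.
Captured: group 1 = '/7'.

'/7TW'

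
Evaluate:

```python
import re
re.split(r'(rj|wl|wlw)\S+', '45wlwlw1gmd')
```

Alternation tries branches left to right and keeps the first one that lets the overall match succeed at that position.
The group in the pattern means `split` returns the separators' captures alongside the pieces.

['45', 'wl', '']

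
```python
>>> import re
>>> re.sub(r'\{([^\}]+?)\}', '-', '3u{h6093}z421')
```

'3u-z421'

Matches: at [2:9] → '{h6093}'.
Every occurrence is swapped for '-'.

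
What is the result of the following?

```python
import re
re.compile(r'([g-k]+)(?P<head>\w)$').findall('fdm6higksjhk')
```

[('jh', 'k')]

`findall` packs the 2 group values into a tuple for every match.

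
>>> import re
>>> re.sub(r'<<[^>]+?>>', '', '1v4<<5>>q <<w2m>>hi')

Matches: at [3:8] → '<<5>>'; at [10:17] → '<<w2m>>'.
Every occurrence is swapped for ''.

'1v4q hi'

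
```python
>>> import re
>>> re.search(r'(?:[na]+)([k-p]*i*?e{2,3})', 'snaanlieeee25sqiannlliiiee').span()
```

(1, 10)

Pattern: one or more of one of [na] (non-capturing group); then zero or more of a character in [k-p], then zero or more of the literal 'i' (lazy), then 2 to 3 of the literal 'e' (captured).
`search` walks the string left to right and returns the first match it finds.
The match spans [1:10] → 'naanlieee'.
Captured: group 1 = 'lieee'.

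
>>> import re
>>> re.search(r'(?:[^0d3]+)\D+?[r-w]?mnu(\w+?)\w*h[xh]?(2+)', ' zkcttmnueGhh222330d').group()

' zkcttmnueGhh222'

The match spans [0:16] → ' zkcttmnueGhh222'.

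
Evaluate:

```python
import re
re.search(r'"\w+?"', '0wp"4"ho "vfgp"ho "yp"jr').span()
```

`re.search` tries every starting position until one works.
The match spans [3:6] → '"4"'.

(3, 6)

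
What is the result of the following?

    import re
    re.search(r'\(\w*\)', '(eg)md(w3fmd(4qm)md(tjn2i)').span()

The match spans [0:4] → '(eg)'.

(0, 4)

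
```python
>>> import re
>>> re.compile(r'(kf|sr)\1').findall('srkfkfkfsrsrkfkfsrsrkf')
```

A backreference is literal: `\1` must see the identical characters the first group matched.
Walking the string: at [2:6] match 'kfkf', group 1 = 'kf'; at [8:12] match 'srsr', group 1 = 'sr'; at [12:16] match 'kfkf', group 1 = 'kf'; at [16:20] match 'srsr', group 1 = 'sr'.
One capturing group, so `findall` returns just the captured substring from each match — 4 in all.

['kf', 'sr', 'kf', 'sr']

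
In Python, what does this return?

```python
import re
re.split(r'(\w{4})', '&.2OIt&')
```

['&.', '2OIt', '&']

Pattern: exactly 4 of a word character (captured).
Because the pattern has a capturing group, `split` also inserts each captured text between the pieces.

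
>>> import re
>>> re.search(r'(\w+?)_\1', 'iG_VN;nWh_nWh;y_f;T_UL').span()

After group 1 captures some text, `\1` only succeeds where that same text appears again.
The match spans [6:13] → 'nWh_nWh'.

(6, 13)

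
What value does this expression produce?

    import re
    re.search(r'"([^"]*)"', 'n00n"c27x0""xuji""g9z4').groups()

The match spans [4:11] → '"c27x0"'.
Captured: group 1 = 'c27x0'.

('c27x0',)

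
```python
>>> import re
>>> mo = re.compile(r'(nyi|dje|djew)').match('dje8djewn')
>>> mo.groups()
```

('dje',)

`re.match` won't scan ahead — the pattern has to work from the very first character.
The match spans [0:3] → 'dje'.
Captured: group 1 = 'dje'.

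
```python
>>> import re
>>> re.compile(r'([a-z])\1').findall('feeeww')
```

After group 1 captures some text, `\1` only succeeds where that same text appears again.
With a single group, `findall` returns only what that group captured — 2 items.

['e', 'w']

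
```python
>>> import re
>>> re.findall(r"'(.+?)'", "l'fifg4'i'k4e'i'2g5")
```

['fifg4', 'k4e']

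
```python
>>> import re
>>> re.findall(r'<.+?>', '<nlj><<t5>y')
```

['<nlj>', '<<t5>']

A `+?`/`*?`/`{m,n}?` starts at its minimum and grows only as far as needed for what follows to match.
Since nothing is captured, `findall` lists the 2 matched substrings directly.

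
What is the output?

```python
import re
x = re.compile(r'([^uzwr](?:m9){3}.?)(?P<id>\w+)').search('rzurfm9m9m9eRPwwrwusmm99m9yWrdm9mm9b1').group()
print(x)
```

The match spans [4:37] → 'fm9m9m9eRPwwrwusmm99m9yWrdm9mm9b1'.

fm9m9m9eRPwwrwusmm99m9yWrdm9mm9b1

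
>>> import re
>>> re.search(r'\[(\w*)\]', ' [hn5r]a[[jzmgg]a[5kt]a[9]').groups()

`re.search` scans for the first position where the pattern succeeds.
The match spans [1:7] → '[hn5r]'.
Captured: group 1 = 'hn5r'.

('hn5r',)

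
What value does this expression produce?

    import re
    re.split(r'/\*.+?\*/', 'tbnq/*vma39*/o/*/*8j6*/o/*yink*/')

['tbnq', 'o', 'o', '']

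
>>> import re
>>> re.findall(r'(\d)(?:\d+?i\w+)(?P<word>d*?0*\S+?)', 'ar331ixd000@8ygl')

This matches a digit (captured); then one or more of a digit (lazy), then a literal 'i', then one or more of a word character (non-capturing group); then zero or more of the literal 'd' (lazy), then zero or more of a literal '0', then one or more of a non-whitespace character (lazy) (captured as 'word').
With the lazy modifier that quantifier settles for the fewest repetitions that let the rest of the pattern succeed (the atoms after it are unaffected and can still be greedy).
Scanning left to right: at [2:12] match '331ixd000@', groups = ('3', '@').
With 2 capturing groups, `findall` returns a 2-tuple per match.

[('3', '@')]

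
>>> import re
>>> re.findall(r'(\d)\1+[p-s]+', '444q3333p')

After group 1 captures some text, `\1` only succeeds where that same text appears again.
Walking the string: at [0:4] match '444q', group 1 = '4'; at [4:9] match '3333p', group 1 = '3'.
One capturing group, so `findall` returns just the captured substring from each match — 2 in all.

['4', '3']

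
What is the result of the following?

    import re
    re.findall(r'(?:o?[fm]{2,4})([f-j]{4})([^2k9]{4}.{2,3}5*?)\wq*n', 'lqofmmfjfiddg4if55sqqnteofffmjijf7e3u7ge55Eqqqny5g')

[('fjfi', 'ddg4if55'), ('jijf', '7e3u7ge55')]

This matches optionally the literal 'o', then 2 to 4 of one of [fm] (non-capturing group); then exactly 4 of a character in [f-j] (captured); then exactly 4 of any character except [2k9], then 2 to 3 of any character, then zero or more of a literal '5' (lazy) (captured); then a word character, then zero or more of a literal 'q', then a literal 'n'.
Matches: at [2:22] match 'ofmmfjfiddg4if55sqqn', groups = ('fjfi', 'ddg4if55'); at [24:47] match 'offfmjijf7e3u7ge55Eqqqn', groups = ('jijf', '7e3u7ge55').
2 groups means each result is a tuple of 2 captured strings — 2 here.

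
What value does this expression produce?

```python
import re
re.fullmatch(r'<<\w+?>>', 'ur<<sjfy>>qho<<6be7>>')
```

None

`re.fullmatch` is like wrapping the pattern in `^…$` (in single-line mode).
Here the pattern can't cover the whole string, so the call returns None.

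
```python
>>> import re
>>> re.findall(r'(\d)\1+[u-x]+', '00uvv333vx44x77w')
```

['0', '3', '4', '7']

After group 1 captures some text, `\1` only succeeds where that same text appears again.
Because there's exactly one group, `findall` drops the full match and keeps group 1 from each hit.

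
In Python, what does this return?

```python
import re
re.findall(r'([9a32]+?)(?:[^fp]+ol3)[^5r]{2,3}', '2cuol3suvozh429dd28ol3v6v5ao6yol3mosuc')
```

Pattern: one or more of one of [9a32] (lazy) (captured); then one or more of any character except [fp], then the literal 'ol3' (non-capturing group); then 2 to 3 of any character except [5r].
Matches: at [0:36] match '2cuol3suvozh429dd28ol3v6v5ao6yol3mos', group 1 = '2'.
`findall` collects group 1 from the one match (1 total).

['2']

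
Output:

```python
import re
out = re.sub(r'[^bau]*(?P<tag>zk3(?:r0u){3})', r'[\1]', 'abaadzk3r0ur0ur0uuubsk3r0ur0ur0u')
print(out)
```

Pattern: zero or more of any character except [bau]; then the literal 'zk3', then the literal 'r0u' repeated 3 times (captured as 'tag').
Matches: at [4:17] → 'dzk3r0ur0ur0u'.
The replacement refers to a captured group, so each match is rewritten using its own captured text.

abaa[zk3r0ur0ur0u]uubsk3r0ur0ur0u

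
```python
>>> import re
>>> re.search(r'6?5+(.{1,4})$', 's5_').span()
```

(1, 3)

This matches optionally the literal '6', then one or more of a literal '5'; then 1 to 4 of any character (captured); then anchored at the end.
The match spans [1:3] → '5_'.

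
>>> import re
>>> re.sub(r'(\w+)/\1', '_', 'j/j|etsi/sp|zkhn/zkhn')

A backreference is literal: `\1` must see the identical characters the first group matched.
Matches: at [0:3] → 'j/j'; at [12:21] → 'zkhn/zkhn'.
Each match is replaced by '_'.

'_|etsi/sp|_'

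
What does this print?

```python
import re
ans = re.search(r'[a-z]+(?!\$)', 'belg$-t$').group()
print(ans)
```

The negative lookaround is zero-width — it rules out positions where the adjacent text would match, without consuming anything.
The match spans [0:3] → 'bel'.

bel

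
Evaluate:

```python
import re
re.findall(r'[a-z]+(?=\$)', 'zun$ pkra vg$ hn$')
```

['zun', 'vg', 'hn']

Lookahead/lookbehind check context without consuming it, so the matched span excludes the asserted characters.
Matches: at [0:3] → 'zun'; at [10:12] → 'vg'; at [14:16] → 'hn'.
Since nothing is captured, `findall` lists the 3 matched substrings directly.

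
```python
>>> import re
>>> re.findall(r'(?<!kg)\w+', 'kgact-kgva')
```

['kgact', 'kgva']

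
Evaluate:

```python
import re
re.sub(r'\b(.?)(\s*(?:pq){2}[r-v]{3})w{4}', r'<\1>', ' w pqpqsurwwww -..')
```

' <w> -..'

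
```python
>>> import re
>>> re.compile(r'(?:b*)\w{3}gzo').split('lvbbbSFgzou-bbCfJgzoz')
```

['lv', 'u-', 'z']

The pattern matches zero or more of a literal 'b' (non-capturing group); then exactly 3 of a word character, then the literal 'gzo'.
Matches to split on: at [2:10] → 'bbbSFgzo'; at [12:20] → 'bbCfJgzo'.
Splitting on the pattern gives 3 pieces.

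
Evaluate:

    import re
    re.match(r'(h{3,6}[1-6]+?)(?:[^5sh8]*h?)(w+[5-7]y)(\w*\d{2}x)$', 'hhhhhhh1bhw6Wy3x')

`match` is anchored at position 0; if the pattern doesn't fit there, it returns None.
Here the string doesn't start with a match, so the call returns None.

None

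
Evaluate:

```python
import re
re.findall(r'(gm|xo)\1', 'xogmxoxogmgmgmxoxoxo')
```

['xo', 'gm', 'xo']

After group 1 captures some text, `\1` only succeeds where that same text appears again.
Scanning left to right: at [4:8] match 'xoxo', group 1 = 'xo'; at [8:12] match 'gmgm', group 1 = 'gm'; at [14:18] match 'xoxo', group 1 = 'xo'.
Because there's exactly one group, `findall` drops the full match and keeps group 1 from each hit.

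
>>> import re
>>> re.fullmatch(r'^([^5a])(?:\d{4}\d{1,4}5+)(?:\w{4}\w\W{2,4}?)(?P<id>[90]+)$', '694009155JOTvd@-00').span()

(0, 18)

`fullmatch` succeeds only if the pattern covers the string from start to end.
The match spans [0:18] → '694009155JOTvd@-00'.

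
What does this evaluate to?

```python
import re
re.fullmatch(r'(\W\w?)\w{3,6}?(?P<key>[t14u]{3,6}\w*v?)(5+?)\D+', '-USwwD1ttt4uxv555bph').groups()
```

The pattern matches a non-word character, then optionally a word character (captured); then 3 to 6 of a word character (lazy); then 3 to 6 of one of [t14u], then zero or more of a word character, then optionally a literal 'v' (captured as 'key'); then one or more of a literal '5' (lazy) (captured); then one or more of a non-digit.
With the lazy modifier that quantifier settles for the fewest repetitions that let the rest of the pattern succeed (the atoms after it are unaffected and can still be greedy).
`re.fullmatch` requires the pattern to consume the entire string.
The match spans [0:20] → '-USwwD1ttt4uxv555bph'.
Captured: group 1 = '-U', group 2 = '1ttt4uxv55', group 3 = '5'.

('-U', '1ttt4uxv55', '5')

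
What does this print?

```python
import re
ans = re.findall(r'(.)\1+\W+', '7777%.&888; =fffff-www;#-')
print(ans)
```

A backreference is literal: `\1` must see the identical characters the first group matched.
Walking the string: at [0:7] match '7777%.&', group 1 = '7'; at [7:13] match '888; =', group 1 = '8'; at [13:19] match 'fffff-', group 1 = 'f'; at [19:25] match 'www;#-', group 1 = 'w'.
`findall` collects group 1 from each match (4 total).

['7', '8', 'f', 'w']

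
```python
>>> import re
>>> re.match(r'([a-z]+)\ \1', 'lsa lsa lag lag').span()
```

(0, 7)

A backreference is literal: `\1` must see the identical characters the first group matched.
With `match`, the pattern is implicitly anchored at the beginning.
The match spans [0:7] → 'lsa lsa'.
Captured: group 1 = 'lsa'.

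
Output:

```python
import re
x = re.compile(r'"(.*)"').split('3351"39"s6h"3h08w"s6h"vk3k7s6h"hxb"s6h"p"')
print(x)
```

Matches to split on: at [4:41] → '"39"s6h"3h08w"s6h"vk3k7s6h"hxb"s6h"p"'.
The group in the pattern means `split` returns the separators' captures alongside the pieces.

['3351', '39"s6h"3h08w"s6h"vk3k7s6h"hxb"s6h"p', '']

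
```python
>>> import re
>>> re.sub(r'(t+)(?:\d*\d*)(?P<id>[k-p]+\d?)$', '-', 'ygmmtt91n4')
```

'ygmm-'

The pattern matches one or more of a literal 't' (captured); then zero or more of a digit, then zero or more of a digit (non-capturing group); then one or more of a character in [k-p], then optionally a digit (captured as 'id'); then anchored at the end.
Matches: at [4:10] → 'tt91n4'.
Every occurrence is swapped for '-'.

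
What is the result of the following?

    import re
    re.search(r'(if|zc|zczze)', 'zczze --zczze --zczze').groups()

The match spans [0:2] → 'zc'.
Captured: group 1 = 'zc'.

('zc',)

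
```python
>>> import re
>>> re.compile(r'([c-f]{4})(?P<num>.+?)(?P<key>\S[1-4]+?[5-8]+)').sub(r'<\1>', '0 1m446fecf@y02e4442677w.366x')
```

The pattern matches exactly 4 of a character in [c-f] (captured); then one or more of any character (lazy) (captured as 'num'); then a non-whitespace character, then one or more of a character in [1-4] (lazy), then one or more of a character in [5-8] (captured as 'key').
Matches: at [7:23] → 'fecf@y02e4442677'.
The replacement refers to a captured group, so each match is rewritten using its own captured text.

'0 1m446<fecf>w.366x'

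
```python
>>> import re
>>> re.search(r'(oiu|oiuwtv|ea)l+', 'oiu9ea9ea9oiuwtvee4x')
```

`search` walks the string left to right and returns the first match it finds.
Here the pattern never matches, so the call returns None.

None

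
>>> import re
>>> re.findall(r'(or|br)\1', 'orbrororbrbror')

The backreference `\1` re-matches whatever the first group consumed, character for character.
Scanning left to right: at [4:8] match 'oror', group 1 = 'or'; at [8:12] match 'brbr', group 1 = 'br'.
One capturing group, so `findall` returns just the captured substring from each match — 2 in all.

['or', 'br']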